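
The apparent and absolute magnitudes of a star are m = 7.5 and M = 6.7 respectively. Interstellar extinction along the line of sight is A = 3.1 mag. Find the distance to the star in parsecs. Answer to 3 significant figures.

d ≈ 3.47 pc

m − M = 5 log₁₀(d/10 pc) + A  ⇒  7.5 − (6.7) − 3.1 = 5 log₁₀(d/10)
-2.300 = 5 log₁₀(d/10)
log₁₀ d = (m − M − A)/5 + 1 = 0.5400
d = 10^0.5400 = 3.467 pc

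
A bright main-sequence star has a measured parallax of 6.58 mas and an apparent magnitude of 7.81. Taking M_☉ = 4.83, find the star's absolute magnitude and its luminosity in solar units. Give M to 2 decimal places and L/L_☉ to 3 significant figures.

M ≈ 1.90; L/L_☉ ≈ 14.8

d = 1/p = 1000/6.58 mas = 152.0 pc
M = m − 5 log₁₀ d + 5 = 7.81 − 5·2.1818 + 5 = 1.901
M − M_☉ = 1.901 − 4.83 = -2.929
L/L_☉ = 10^(−0.4 × -2.929) = 14.84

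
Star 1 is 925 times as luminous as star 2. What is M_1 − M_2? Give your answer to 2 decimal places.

M_1 − M_2 ≈ -7.42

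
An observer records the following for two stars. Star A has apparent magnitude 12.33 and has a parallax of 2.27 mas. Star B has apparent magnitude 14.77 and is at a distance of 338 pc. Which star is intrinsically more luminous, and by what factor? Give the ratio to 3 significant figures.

Star A: p = 2.27 mas = 2.27×10^-3″ → d = 1/p = 440.5 pc
Star A: M = m − 5 log₁₀ d + 5 = 12.33 − 5·2.6440 + 5 = 4.110
Star B: M = m − 5 log₁₀ d + 5 = 14.77 − 5·2.5289 + 5 = 7.125
ΔM = M_A − M_B = 4.110 − (7.125) = -3.015; smaller M is more luminous → Star A.
L ratio = 10^(0.4 |ΔM|) = 10^1.206 = 16.07

Star A is more luminous, by a factor of 16.1.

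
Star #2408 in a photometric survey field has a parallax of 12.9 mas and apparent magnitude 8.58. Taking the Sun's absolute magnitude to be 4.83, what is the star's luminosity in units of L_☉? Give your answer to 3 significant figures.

L/L_☉ ≈ 1.90

d = 1/p = 1000/12.9 mas = 77.52 pc
M = m − 5 log₁₀ d + 5 = 8.58 − 5·1.8894 + 5 = 4.133
M − M_☉ = 4.133 − 4.83 = -0.697
L/L_☉ = 10^(−0.4 × -0.697) = 1.900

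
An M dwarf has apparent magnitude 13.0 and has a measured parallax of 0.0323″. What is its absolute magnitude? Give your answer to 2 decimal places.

d = 1/p = 1/0.0323″ = 30.96 pc
5 log₁₀(d/10 pc) = 5 log₁₀(30.96) − 5 = 2.454
M = m − 5 log₁₀(d/10) = 13.0 − 2.454 = 10.546

M ≈ 10.55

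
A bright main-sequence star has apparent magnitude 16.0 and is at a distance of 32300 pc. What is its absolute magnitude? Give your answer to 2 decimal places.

5 log₁₀(d/10 pc) = 5 log₁₀(32300) − 5 = 17.546
M = m − 5 log₁₀(d/10) = 16.0 − 17.546 = -1.546

M ≈ -1.55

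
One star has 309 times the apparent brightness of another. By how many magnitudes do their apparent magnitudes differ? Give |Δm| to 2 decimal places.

|Δm| ≈ 6.22

Pogson: Δm = −2.5 log₁₀(ratio) = −2.5 log₁₀(309) = −2.5 × 2.4900 = -6.225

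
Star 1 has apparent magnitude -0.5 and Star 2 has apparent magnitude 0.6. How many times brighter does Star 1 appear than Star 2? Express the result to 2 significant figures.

2.8

Δm = -0.5 − (0.6) = -1.1
Flux ratio = 10^(−0.4 Δm) = 10^(−0.4 × -1.1) = 10^0.440 = 2.754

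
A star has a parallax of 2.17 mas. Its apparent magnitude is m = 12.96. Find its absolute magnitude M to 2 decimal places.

p = 2.17 mas = 2.17×10^-3″ → d = 1/p = 460.8 pc
5 log₁₀(d/10 pc) = 5 log₁₀(460.8) − 5 = 8.318
M = m − 5 log₁₀(d/10) = 12.96 − 8.318 = 4.642

M ≈ 4.64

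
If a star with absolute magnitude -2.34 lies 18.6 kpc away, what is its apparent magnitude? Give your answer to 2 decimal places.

d = 18.6 kpc = 18600 pc
m = M + 5 log₁₀ d − 5 = -2.34 + 5·4.2695 − 5 = 14.008

m ≈ 14.01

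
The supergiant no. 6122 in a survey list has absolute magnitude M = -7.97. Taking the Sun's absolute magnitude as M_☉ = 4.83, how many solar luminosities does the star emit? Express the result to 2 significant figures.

L/L_☉ ≈ 130000

M − M_☉ = -7.97 − 4.83 = -12.800
L/L_☉ = 10^(−0.4 (M − M_☉)) = 10^5.120 = 131800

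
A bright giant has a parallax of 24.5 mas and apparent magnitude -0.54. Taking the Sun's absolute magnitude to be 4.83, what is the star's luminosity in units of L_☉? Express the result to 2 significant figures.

d = 1/p = 1000/24.5 mas = 40.82 pc
M = m − 5 log₁₀ d + 5 = -0.54 − 5·1.6108 + 5 = -3.594
M − M_☉ = -3.594 − 4.83 = -8.424
L/L_☉ = 10^(−0.4 × -8.424) = 2342

L/L_☉ ≈ 2300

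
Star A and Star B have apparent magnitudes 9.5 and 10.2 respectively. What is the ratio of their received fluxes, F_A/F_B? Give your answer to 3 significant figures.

Magnitude difference = -0.7
Flux ratio = 10^(−0.4 Δm) = 10^(−0.4 × -0.7) = 10^0.280 = 1.905

F_A/F_B ≈ 1.91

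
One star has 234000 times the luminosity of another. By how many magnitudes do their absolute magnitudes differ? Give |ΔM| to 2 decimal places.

|ΔM| ≈ 13.42

Pogson: ΔM = −2.5 log₁₀(ratio) = −2.5 log₁₀(234000) = −2.5 × 5.3692 = -13.423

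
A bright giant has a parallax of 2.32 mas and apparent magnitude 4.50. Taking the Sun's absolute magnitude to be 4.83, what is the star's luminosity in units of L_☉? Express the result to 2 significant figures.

L/L_☉ ≈ 2500

d = 1/p = 1000/2.32 mas = 431.0 pc
M = m − 5 log₁₀ d + 5 = 4.50 − 5·2.6345 + 5 = -3.673
M − M_☉ = -3.673 − 4.83 = -8.503
L/L_☉ = 10^(−0.4 × -8.503) = 2518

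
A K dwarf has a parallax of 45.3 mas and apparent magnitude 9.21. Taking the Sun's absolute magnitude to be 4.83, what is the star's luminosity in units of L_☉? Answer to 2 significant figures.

d = 1/p = 1000/45.3 mas = 22.08 pc
M = m − 5 log₁₀ d + 5 = 9.21 − 5·1.3439 + 5 = 7.490
M − M_☉ = 7.490 − 4.83 = 2.660
L/L_☉ = 10^(−0.4 × 2.660) = 0.08626

L/L_☉ ≈ 0.086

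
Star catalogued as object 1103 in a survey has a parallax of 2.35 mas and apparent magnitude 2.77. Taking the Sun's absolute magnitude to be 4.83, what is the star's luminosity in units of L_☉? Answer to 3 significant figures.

d = 1/p = 1000/2.35 mas = 425.5 pc
M = m − 5 log₁₀ d + 5 = 2.77 − 5·2.6289 + 5 = -5.375
M − M_☉ = -5.375 − 4.83 = -10.205
L/L_☉ = 10^(−0.4 × -10.205) = 12070

L/L_☉ ≈ 12100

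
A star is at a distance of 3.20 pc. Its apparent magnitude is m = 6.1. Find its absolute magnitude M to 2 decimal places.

5 log₁₀(d/10 pc) = 5 log₁₀(3.200) − 5 = -2.474
M = m − 5 log₁₀(d/10) = 6.1 + 2.474 = 8.574

M ≈ 8.57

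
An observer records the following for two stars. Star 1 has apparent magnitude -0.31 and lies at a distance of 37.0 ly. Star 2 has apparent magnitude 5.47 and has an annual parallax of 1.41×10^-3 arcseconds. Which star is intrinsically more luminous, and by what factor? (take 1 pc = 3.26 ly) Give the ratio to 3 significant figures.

Star 1: d = 37.0 ly / 3.26 = 11.35 pc
Star 1: M = m − 5 log₁₀ d + 5 = -0.31 − 5·1.0550 + 5 = -0.585
Star 2: d = 1/p = 1/1.41×10^-3″ = 709.2 pc
Star 2: M = m − 5 log₁₀ d + 5 = 5.47 − 5·2.8508 + 5 = -3.784
ΔM = M_1 − M_2 = -0.585 − (-3.784) = 3.199; smaller M is more luminous → Star 2.
L ratio = 10^(0.4 |ΔM|) = 10^1.280 = 19.04

Star 2 is more luminous, by a factor of 19.0.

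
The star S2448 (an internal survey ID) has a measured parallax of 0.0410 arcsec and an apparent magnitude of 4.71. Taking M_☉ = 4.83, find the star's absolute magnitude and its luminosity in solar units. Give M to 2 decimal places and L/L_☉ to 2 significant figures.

M ≈ 2.77; L/L_☉ ≈ 6.6

d = 1/p = 1/0.0410″ = 24.39 pc
M = m − 5 log₁₀ d + 5 = 4.71 − 5·1.3872 + 5 = 2.774
M − M_☉ = 2.774 − 4.83 = -2.056
L/L_☉ = 10^(−0.4 × -2.056) = 6.644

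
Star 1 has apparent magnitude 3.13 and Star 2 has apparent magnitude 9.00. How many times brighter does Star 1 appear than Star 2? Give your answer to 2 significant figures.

Magnitude difference = -5.87
Flux ratio = 10^(−0.4 Δm) = 10^(−0.4 × -5.87) = 10^2.348 = 222.8

220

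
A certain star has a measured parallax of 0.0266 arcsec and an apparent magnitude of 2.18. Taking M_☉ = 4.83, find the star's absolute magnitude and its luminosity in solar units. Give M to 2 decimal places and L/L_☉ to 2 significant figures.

d = 1/p = 1/0.0266″ = 37.59 pc
M = m − 5 log₁₀ d + 5 = 2.18 − 5·1.5751 + 5 = -0.696
M − M_☉ = -0.696 − 4.83 = -5.526
L/L_☉ = 10^(−0.4 × -5.526) = 162.3

M ≈ -0.70; L/L_☉ ≈ 160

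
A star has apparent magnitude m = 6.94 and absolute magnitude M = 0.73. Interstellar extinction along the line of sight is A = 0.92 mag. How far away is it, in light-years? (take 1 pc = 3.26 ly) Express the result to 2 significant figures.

d ≈ 370 ly

m − M = 5 log₁₀(d/10 pc) + A  ⇒  6.94 − (0.73) − 0.92 = 5 log₁₀(d/10)
5.290 = 5 log₁₀(d/10)
log₁₀ d = (m − M − A)/5 + 1 = 2.0580
d = 10^2.0580 = 114.3 pc
= 372.6 ly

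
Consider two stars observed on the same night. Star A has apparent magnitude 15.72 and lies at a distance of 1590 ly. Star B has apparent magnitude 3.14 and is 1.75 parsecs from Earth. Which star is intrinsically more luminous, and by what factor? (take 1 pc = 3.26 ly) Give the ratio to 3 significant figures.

Star B is more luminous, by a factor of 1.39.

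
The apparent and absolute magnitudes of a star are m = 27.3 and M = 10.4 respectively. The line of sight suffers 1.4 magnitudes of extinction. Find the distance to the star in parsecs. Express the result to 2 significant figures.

m − M = 5 log₁₀(d/10 pc) + A  ⇒  27.3 − (10.4) − 1.4 = 5 log₁₀(d/10)
15.500 = 5 log₁₀(d/10)
log₁₀ d = (m − M − A)/5 + 1 = 4.1000
d = 10^4.1000 = 12590 pc

d ≈ 13000 pc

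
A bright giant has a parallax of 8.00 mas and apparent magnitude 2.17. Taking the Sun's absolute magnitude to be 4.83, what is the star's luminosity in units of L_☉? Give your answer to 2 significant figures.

L/L_☉ ≈ 1800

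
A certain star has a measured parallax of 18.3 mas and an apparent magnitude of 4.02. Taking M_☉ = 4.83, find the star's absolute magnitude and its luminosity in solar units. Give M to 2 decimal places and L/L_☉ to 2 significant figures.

M ≈ 0.33; L/L_☉ ≈ 63

d = 1/p = 1000/18.3 mas = 54.64 pc
M = m − 5 log₁₀ d + 5 = 4.02 − 5·1.7375 + 5 = 0.332
M − M_☉ = 0.332 − 4.83 = -4.498
L/L_☉ = 10^(−0.4 × -4.498) = 62.96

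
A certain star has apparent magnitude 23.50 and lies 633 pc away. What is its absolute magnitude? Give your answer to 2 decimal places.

M ≈ 14.49

5 log₁₀(d/10 pc) = 5 log₁₀(633.0) − 5 = 9.007
M = m − 5 log₁₀(d/10) = 23.50 − 9.007 = 14.493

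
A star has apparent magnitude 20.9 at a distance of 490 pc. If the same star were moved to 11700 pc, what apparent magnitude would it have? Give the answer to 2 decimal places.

m ≈ 27.79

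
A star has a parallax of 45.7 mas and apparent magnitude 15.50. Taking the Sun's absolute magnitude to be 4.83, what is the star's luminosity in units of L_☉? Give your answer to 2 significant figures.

d = 1/p = 1000/45.7 mas = 21.88 pc
M = m − 5 log₁₀ d + 5 = 15.50 − 5·1.3401 + 5 = 13.800
M − M_☉ = 13.800 − 4.83 = 8.970
L/L_☉ = 10^(−0.4 × 8.970) = 2.583×10^-4

L/L_☉ ≈ 2.6×10^-4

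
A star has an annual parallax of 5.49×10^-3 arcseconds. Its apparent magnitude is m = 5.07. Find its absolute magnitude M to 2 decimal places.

M ≈ -1.23

d = 1/p = 1/5.49×10^-3″ = 182.1 pc
5 log₁₀(d/10 pc) = 5 log₁₀(182.1) − 5 = 6.302
M = m − 5 log₁₀(d/10) = 5.07 − 6.302 = -1.232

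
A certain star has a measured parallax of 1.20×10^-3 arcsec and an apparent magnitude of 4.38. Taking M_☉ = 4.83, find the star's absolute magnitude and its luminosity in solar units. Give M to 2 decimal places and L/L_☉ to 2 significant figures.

d = 1/p = 1/1.20×10^-3″ = 833.3 pc
M = m − 5 log₁₀ d + 5 = 4.38 − 5·2.9208 + 5 = -5.224
M − M_☉ = -5.224 − 4.83 = -10.054
L/L_☉ = 10^(−0.4 × -10.054) = 10510

M ≈ -5.22; L/L_☉ ≈ 11000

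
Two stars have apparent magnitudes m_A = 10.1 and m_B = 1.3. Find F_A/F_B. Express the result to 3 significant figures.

Magnitude difference = 8.8
Flux ratio = 10^(−0.4 Δm) = 10^(−0.4 × 8.8) = 10^-3.520 = 3.020×10^-4

F_A/F_B ≈ 3.02×10^-4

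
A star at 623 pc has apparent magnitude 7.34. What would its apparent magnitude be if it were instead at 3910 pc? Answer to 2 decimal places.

Flux ∝ 1/d², so Δm = 5 log₁₀(d₂/d₁) = 5 log₁₀(3910/623) = 3.988
m₂ = m₁ + Δm = 7.34 + (3.988) = 11.328

m ≈ 11.33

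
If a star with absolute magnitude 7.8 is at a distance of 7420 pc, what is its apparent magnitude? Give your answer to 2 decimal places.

m ≈ 22.15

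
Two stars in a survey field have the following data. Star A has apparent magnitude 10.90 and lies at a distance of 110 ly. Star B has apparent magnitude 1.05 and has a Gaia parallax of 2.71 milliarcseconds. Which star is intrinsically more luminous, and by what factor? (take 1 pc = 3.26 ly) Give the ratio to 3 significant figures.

Star A: d = 110 ly / 3.26 = 33.74 pc
Star A: M = m − 5 log₁₀ d + 5 = 10.90 − 5·1.5282 + 5 = 8.259
Star B: p = 2.71 mas = 2.71×10^-3″ → d = 1/p = 369.0 pc
Star B: M = m − 5 log₁₀ d + 5 = 1.05 − 5·2.5670 + 5 = -6.785
ΔM = M_A − M_B = 8.259 − (-6.785) = 15.044; smaller M is more luminous → Star B.
L ratio = 10^(0.4 |ΔM|) = 10^6.018 = 1.042×10^6

Star B is more luminous, by a factor of 1.04×10^6.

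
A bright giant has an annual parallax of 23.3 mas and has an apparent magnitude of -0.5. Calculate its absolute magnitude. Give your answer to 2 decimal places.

p = 23.3 mas = 0.0233″ → d = 1/p = 42.92 pc
5 log₁₀(d/10 pc) = 5 log₁₀(42.92) − 5 = 3.163
M = m − 5 log₁₀(d/10) = -0.5 − 3.163 = -3.663

M ≈ -3.66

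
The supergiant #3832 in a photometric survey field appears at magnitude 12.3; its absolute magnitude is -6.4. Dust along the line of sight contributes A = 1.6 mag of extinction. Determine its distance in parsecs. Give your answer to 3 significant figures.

m − M = 5 log₁₀(d/10 pc) + A  ⇒  12.3 − (-6.4) − 1.6 = 5 log₁₀(d/10)
17.100 = 5 log₁₀(d/10)
log₁₀ d = (m − M − A)/5 + 1 = 4.4200
d = 10^4.4200 = 26300 pc

d ≈ 26300 pc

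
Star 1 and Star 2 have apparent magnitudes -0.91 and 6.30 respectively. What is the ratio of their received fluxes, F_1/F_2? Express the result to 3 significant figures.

Δm = -0.91 − (6.30) = -7.21
Flux ratio = 10^(−0.4 Δm) = 10^(−0.4 × -7.21) = 10^2.884 = 765.6

F_1/F_2 ≈ 766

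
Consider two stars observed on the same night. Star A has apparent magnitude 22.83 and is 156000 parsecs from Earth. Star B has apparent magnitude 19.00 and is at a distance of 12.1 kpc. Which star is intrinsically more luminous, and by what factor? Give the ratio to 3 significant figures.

Star A is more luminous, by a factor of 4.88.

Star A: M = m − 5 log₁₀ d + 5 = 22.83 − 5·5.1931 + 5 = 1.864
Star B: d = 12.1 kpc = 12100 pc
Star B: M = m − 5 log₁₀ d + 5 = 19.00 − 5·4.0828 + 5 = 3.586
ΔM = M_A − M_B = 1.864 − (3.586) = -1.722; smaller M is more luminous → Star A.
L ratio = 10^(0.4 |ΔM|) = 10^0.689 = 4.883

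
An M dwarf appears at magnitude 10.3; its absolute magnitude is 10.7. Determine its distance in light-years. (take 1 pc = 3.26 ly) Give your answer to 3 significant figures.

d ≈ 27.1 ly

μ = m − M = -0.400
m − M = 5 log₁₀ d − 5
log₁₀ d = (m − M)/5 + 1 = 0.9200
d = 10^0.9200 = 8.318 pc
= 27.12 ly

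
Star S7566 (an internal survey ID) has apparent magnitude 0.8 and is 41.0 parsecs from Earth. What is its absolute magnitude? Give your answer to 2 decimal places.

5 log₁₀(d/10 pc) = 5 log₁₀(41.00) − 5 = 3.064
M = m − 5 log₁₀(d/10) = 0.8 − 3.064 = -2.264

M ≈ -2.26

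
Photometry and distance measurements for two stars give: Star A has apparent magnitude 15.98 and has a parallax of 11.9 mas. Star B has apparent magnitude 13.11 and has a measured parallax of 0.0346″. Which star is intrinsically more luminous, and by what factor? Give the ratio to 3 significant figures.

Star A: p = 11.9 mas = 0.0119″ → d = 1/p = 84.03 pc
Star A: M = m − 5 log₁₀ d + 5 = 15.98 − 5·1.9245 + 5 = 11.358
Star B: d = 1/p = 1/0.0346″ = 28.90 pc
Star B: M = m − 5 log₁₀ d + 5 = 13.11 − 5·1.4609 + 5 = 10.805
ΔM = M_A − M_B = 11.358 − (10.805) = 0.552; smaller M is more luminous → Star B.
L ratio = 10^(0.4 |ΔM|) = 10^0.221 = 1.663

Star B is more luminous, by a factor of 1.66.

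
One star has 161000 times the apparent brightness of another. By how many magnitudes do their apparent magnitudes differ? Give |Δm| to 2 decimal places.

|Δm| ≈ 13.02

Pogson: Δm = −2.5 log₁₀(ratio) = −2.5 log₁₀(161000) = −2.5 × 5.2068 = -13.017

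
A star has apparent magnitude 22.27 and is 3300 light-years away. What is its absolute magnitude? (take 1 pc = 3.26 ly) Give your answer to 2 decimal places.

M ≈ 12.24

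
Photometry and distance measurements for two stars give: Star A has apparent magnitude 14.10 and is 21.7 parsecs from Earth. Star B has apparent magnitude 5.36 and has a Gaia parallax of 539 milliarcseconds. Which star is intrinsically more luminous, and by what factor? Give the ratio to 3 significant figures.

Star B is more luminous, by a factor of 22.9.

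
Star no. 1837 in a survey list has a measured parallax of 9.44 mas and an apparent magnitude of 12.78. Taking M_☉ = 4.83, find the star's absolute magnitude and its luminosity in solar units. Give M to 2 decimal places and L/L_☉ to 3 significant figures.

d = 1/p = 1000/9.44 mas = 105.9 pc
M = m − 5 log₁₀ d + 5 = 12.78 − 5·2.0250 + 5 = 7.655
M − M_☉ = 7.655 − 4.83 = 2.825
L/L_☉ = 10^(−0.4 × 2.825) = 0.07414

M ≈ 7.65; L/L_☉ ≈ 0.0741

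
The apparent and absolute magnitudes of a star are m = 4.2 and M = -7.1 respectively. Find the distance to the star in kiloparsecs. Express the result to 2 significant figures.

d ≈ 1.8 kpc

Distance modulus: m − M = 4.2 − (-7.1) = 11.300
m − M = 5 log₁₀ d − 5
log₁₀ d = (m − M)/5 + 1 = 3.2600
d = 10^3.2600 = 1820 pc
= 1.820 kpc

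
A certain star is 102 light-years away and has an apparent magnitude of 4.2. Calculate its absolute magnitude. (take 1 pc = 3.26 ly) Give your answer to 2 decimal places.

M ≈ 1.72

d = 102 ly / 3.26 = 31.29 pc
5 log₁₀(d/10 pc) = 5 log₁₀(31.29) − 5 = 2.477
M = m − 5 log₁₀(d/10) = 4.2 − 2.477 = 1.723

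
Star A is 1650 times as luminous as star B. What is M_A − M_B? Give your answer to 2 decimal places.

M_A − M_B ≈ -8.04

Pogson: ΔM = −2.5 log₁₀(ratio) = −2.5 log₁₀(1650) = −2.5 × 3.2175 = -8.044
Star A is brighter, so it has the smaller magnitude: the difference is negative.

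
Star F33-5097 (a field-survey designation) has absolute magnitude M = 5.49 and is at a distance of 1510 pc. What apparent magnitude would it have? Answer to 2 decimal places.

m ≈ 16.38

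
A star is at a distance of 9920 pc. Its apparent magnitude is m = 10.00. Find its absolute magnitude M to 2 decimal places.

M ≈ -4.98

5 log₁₀(d/10 pc) = 5 log₁₀(9920) − 5 = 14.983
M = m − 5 log₁₀(d/10) = 10.00 − 14.983 = -4.983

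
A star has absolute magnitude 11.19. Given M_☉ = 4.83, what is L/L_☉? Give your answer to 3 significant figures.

L/L_☉ ≈ 2.86×10^-3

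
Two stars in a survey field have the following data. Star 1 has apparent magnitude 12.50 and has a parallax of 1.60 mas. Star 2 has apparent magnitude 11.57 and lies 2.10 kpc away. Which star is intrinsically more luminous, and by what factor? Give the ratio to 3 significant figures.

Star 2 is more luminous, by a factor of 26.6.

Star 1: p = 1.60 mas = 1.60×10^-3″ → d = 1/p = 625.0 pc
Star 1: M = m − 5 log₁₀ d + 5 = 12.50 − 5·2.7959 + 5 = 3.521
Star 2: d = 2.10 kpc = 2100 pc
Star 2: M = m − 5 log₁₀ d + 5 = 11.57 − 5·3.3222 + 5 = -0.041
ΔM = M_1 − M_2 = 3.521 − (-0.041) = 3.562; smaller M is more luminous → Star 2.
L ratio = 10^(0.4 |ΔM|) = 10^1.425 = 26.59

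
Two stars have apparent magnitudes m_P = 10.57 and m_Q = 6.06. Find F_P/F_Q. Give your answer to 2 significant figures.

F_P/F_Q ≈ 0.016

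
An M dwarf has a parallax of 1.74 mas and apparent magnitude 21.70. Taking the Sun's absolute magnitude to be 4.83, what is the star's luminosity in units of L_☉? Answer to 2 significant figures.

L/L_☉ ≈ 5.9×10^-4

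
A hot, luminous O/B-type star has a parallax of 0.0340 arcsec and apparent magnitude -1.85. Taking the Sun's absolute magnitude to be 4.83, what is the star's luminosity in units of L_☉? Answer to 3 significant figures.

L/L_☉ ≈ 4060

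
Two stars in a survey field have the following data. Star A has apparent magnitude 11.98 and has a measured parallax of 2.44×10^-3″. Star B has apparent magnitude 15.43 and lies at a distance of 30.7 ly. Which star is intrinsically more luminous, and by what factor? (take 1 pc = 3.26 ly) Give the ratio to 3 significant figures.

Star A: d = 1/p = 1/2.44×10^-3″ = 409.8 pc
Star A: M = m − 5 log₁₀ d + 5 = 11.98 − 5·2.6126 + 5 = 3.917
Star B: d = 30.7 ly / 3.26 = 9.417 pc
Star B: M = m − 5 log₁₀ d + 5 = 15.43 − 5·0.9739 + 5 = 15.560
ΔM = M_A − M_B = 3.917 − (15.560) = -11.643; smaller M is more luminous → Star A.
L ratio = 10^(0.4 |ΔM|) = 10^4.657 = 45430

Star A is more luminous, by a factor of 45400.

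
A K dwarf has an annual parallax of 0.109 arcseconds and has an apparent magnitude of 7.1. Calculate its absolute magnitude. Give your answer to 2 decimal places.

d = 1/p = 1/0.109″ = 9.174 pc
5 log₁₀(d/10 pc) = 5 log₁₀(9.174) − 5 = -0.187
M = m − 5 log₁₀(d/10) = 7.1 + 0.187 = 7.287

M ≈ 7.29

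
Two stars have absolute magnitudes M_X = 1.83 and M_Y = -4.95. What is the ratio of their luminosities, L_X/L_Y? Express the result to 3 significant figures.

ΔM = M_X − M_Y = 6.78
L_X/L_Y = 10^(−0.4 ΔM) = 10^-2.712 = 1.941×10^-3

L_X/L_Y ≈ 1.94×10^-3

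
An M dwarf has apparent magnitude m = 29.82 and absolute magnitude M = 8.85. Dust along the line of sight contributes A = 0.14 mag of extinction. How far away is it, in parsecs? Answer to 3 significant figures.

d ≈ 147000 pc

m − M = 5 log₁₀(d/10 pc) + A  ⇒  29.82 − (8.85) − 0.14 = 5 log₁₀(d/10)
20.830 = 5 log₁₀(d/10)
log₁₀ d = (m − M − A)/5 + 1 = 5.1660
d = 10^5.1660 = 146600 pc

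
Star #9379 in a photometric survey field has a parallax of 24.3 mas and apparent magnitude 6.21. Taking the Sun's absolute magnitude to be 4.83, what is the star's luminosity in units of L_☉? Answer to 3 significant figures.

L/L_☉ ≈ 4.75

d = 1/p = 1000/24.3 mas = 41.15 pc
M = m − 5 log₁₀ d + 5 = 6.21 − 5·1.6144 + 5 = 3.138
M − M_☉ = 3.138 − 4.83 = -1.692
L/L_☉ = 10^(−0.4 × -1.692) = 4.751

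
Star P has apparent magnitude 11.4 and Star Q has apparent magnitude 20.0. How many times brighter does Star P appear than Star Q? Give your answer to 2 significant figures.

Magnitude difference = -8.6
Flux ratio = 10^(−0.4 Δm) = 10^(−0.4 × -8.6) = 10^3.440 = 2754

2800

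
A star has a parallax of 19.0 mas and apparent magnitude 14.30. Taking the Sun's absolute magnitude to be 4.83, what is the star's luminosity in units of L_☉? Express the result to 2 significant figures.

L/L_☉ ≈ 4.5×10^-3

d = 1/p = 1000/19.0 mas = 52.63 pc
M = m − 5 log₁₀ d + 5 = 14.30 − 5·1.7212 + 5 = 10.694
M − M_☉ = 10.694 − 4.83 = 5.864
L/L_☉ = 10^(−0.4 × 5.864) = 4.513×10^-3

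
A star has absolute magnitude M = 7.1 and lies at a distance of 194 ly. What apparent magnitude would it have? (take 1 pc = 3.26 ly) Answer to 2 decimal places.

m ≈ 10.97

d = 194 ly / 3.26 = 59.51 pc
m = M + 5 log₁₀ d − 5 = 7.1 + 5·1.7746 − 5 = 10.973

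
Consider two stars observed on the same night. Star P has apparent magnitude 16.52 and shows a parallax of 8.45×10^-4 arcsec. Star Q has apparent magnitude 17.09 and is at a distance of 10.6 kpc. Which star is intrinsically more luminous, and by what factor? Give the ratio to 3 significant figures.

Star P: d = 1/p = 1/8.45×10^-4″ = 1183 pc
Star P: M = m − 5 log₁₀ d + 5 = 16.52 − 5·3.0731 + 5 = 6.154
Star Q: d = 10.6 kpc = 10600 pc
Star Q: M = m − 5 log₁₀ d + 5 = 17.09 − 5·4.0253 + 5 = 1.963
ΔM = M_P − M_Q = 6.154 − (1.963) = 4.191; smaller M is more luminous → Star Q.
L ratio = 10^(0.4 |ΔM|) = 10^1.676 = 47.46

Star Q is more luminous, by a factor of 47.5.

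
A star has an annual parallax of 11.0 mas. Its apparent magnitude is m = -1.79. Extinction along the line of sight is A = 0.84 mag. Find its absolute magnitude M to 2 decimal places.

p = 11.0 mas = 0.0110″ → d = 1/p = 90.91 pc
5 log₁₀(d/10 pc) = 5 log₁₀(90.91) − 5 = 4.793
M = m − 5 log₁₀(d/10) − A = -1.79 − 4.793 − 0.84 = -7.423

M ≈ -7.42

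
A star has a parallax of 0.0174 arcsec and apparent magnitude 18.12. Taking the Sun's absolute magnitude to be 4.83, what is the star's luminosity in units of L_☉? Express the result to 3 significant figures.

d = 1/p = 1/0.0174″ = 57.47 pc
M = m − 5 log₁₀ d + 5 = 18.12 − 5·1.7595 + 5 = 14.323
M − M_☉ = 14.323 − 4.83 = 9.493
L/L_☉ = 10^(−0.4 × 9.493) = 1.596×10^-4

L/L_☉ ≈ 1.60×10^-4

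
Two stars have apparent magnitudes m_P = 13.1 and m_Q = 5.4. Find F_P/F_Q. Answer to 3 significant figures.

Magnitude difference = 7.7
Flux ratio = 10^(−0.4 Δm) = 10^(−0.4 × 7.7) = 10^-3.080 = 8.318×10^-4

F_P/F_Q ≈ 8.32×10^-4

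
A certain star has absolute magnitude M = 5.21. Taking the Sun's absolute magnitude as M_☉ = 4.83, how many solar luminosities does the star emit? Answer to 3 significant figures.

L/L_☉ ≈ 0.705

M − M_☉ = 5.21 − 4.83 = 0.380
L/L_☉ = 10^(−0.4 (M − M_☉)) = 10^-0.152 = 0.7047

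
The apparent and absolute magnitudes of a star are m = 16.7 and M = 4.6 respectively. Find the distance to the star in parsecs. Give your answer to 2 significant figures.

μ = m − M = 12.100
m − M = 5 log₁₀ d − 5
log₁₀ d = (m − M)/5 + 1 = 3.4200
d = 10^3.4200 = 2630 pc

d ≈ 2600 pc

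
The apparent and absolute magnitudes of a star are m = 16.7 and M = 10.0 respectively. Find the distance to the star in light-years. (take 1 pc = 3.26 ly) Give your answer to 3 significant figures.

d ≈ 713 ly

Distance modulus: m − M = 16.7 − (10.0) = 6.700
m − M = 5 log₁₀ d − 5
log₁₀ d = (m − M)/5 + 1 = 2.3400
d = 10^2.3400 = 218.8 pc
= 713.2 ly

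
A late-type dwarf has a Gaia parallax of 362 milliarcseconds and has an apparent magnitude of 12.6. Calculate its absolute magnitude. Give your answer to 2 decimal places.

M ≈ 15.39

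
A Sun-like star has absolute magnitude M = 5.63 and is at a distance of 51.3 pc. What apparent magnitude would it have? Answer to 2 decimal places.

m ≈ 9.18

m = M + 5 log₁₀ d − 5 = 5.63 + 5·1.7101 − 5 = 9.181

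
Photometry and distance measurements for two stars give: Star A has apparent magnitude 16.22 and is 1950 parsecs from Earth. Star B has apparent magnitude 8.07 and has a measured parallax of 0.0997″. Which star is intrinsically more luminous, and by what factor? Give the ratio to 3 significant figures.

Star A: M = m − 5 log₁₀ d + 5 = 16.22 − 5·3.2900 + 5 = 4.770
Star B: d = 1/p = 1/0.0997″ = 10.03 pc
Star B: M = m − 5 log₁₀ d + 5 = 8.07 − 5·1.0013 + 5 = 8.063
ΔM = M_A − M_B = 4.770 − (8.063) = -3.294; smaller M is more luminous → Star A.
L ratio = 10^(0.4 |ΔM|) = 10^1.317 = 20.77

Star A is more luminous, by a factor of 20.8.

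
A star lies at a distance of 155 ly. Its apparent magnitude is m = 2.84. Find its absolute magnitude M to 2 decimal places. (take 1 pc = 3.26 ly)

d = 155 ly / 3.26 = 47.55 pc
5 log₁₀(d/10 pc) = 5 log₁₀(47.55) − 5 = 3.386
M = m − 5 log₁₀(d/10) = 2.84 − 3.386 = -0.546

M ≈ -0.55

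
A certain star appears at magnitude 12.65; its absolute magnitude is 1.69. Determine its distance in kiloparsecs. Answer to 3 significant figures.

d ≈ 1.56 kpc

Distance modulus: m − M = 12.65 − (1.69) = 10.960
m − M = 5 log₁₀ d − 5
log₁₀ d = (m − M)/5 + 1 = 3.1920
d = 10^3.1920 = 1556 pc
= 1.556 kpc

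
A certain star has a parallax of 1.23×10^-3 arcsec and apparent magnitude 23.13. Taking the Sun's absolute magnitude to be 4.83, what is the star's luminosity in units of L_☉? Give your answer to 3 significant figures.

L/L_☉ ≈ 3.16×10^-4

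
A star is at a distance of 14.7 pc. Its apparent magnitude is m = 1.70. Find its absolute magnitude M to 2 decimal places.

5 log₁₀(d/10 pc) = 5 log₁₀(14.70) − 5 = 0.837
M = m − 5 log₁₀(d/10) = 1.70 − 0.837 = 0.863

M ≈ 0.86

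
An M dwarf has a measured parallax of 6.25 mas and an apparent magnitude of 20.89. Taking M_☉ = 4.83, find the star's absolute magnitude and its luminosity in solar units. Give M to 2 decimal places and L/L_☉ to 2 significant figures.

M ≈ 14.87; L/L_☉ ≈ 9.6×10^-5

d = 1/p = 1000/6.25 mas = 160.0 pc
M = m − 5 log₁₀ d + 5 = 20.89 − 5·2.2041 + 5 = 14.869
M − M_☉ = 14.869 − 4.83 = 10.039
L/L_☉ = 10^(−0.4 × 10.039) = 9.644×10^-5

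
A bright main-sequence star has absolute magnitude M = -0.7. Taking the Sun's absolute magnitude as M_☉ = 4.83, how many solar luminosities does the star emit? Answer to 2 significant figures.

M − M_☉ = -0.7 − 4.83 = -5.530
L/L_☉ = 10^(−0.4 (M − M_☉)) = 10^2.212 = 162.9

L/L_☉ ≈ 160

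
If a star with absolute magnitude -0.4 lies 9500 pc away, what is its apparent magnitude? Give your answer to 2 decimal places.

m = M + 5 log₁₀ d − 5 = -0.4 + 5·3.9777 − 5 = 14.489

m ≈ 14.49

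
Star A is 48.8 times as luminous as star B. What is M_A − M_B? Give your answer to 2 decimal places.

Pogson: ΔM = −2.5 log₁₀(ratio) = −2.5 log₁₀(48.8) = −2.5 × 1.6884 = -4.221
Star A is brighter, so it has the smaller magnitude: the difference is negative.

M_A − M_B ≈ -4.22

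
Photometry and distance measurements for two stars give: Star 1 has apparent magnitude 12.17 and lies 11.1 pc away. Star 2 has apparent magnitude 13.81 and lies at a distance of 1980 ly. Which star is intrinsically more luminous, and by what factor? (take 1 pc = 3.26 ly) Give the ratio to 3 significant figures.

Star 2 is more luminous, by a factor of 661.

Star 1: M = m − 5 log₁₀ d + 5 = 12.17 − 5·1.0453 + 5 = 11.943
Star 2: d = 1980 ly / 3.26 = 607.4 pc
Star 2: M = m − 5 log₁₀ d + 5 = 13.81 − 5·2.7834 + 5 = 4.893
ΔM = M_1 − M_2 = 11.943 − (4.893) = 7.051; smaller M is more luminous → Star 2.
L ratio = 10^(0.4 |ΔM|) = 10^2.820 = 661.1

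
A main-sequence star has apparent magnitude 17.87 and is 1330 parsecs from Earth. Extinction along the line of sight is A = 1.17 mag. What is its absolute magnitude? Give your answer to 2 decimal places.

5 log₁₀(d/10 pc) = 5 log₁₀(1330) − 5 = 10.619
M = m − 5 log₁₀(d/10) − A = 17.87 − 10.619 − 1.17 = 6.081

M ≈ 6.08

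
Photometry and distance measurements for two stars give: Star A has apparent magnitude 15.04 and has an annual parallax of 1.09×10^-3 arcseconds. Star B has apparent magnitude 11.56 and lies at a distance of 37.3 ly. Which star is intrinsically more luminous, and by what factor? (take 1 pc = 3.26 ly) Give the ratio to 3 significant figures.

Star A is more luminous, by a factor of 261.

Star A: d = 1/p = 1/1.09×10^-3″ = 917.4 pc
Star A: M = m − 5 log₁₀ d + 5 = 15.04 − 5·2.9626 + 5 = 5.227
Star B: d = 37.3 ly / 3.26 = 11.44 pc
Star B: M = m − 5 log₁₀ d + 5 = 11.56 − 5·1.0585 + 5 = 11.268
ΔM = M_A − M_B = 5.227 − (11.268) = -6.040; smaller M is more luminous → Star A.
L ratio = 10^(0.4 |ΔM|) = 10^2.416 = 260.7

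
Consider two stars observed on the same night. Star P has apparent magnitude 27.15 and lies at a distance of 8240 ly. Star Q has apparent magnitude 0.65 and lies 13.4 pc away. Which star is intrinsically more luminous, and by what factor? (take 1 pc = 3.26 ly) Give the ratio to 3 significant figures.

Star P: d = 8240 ly / 3.26 = 2528 pc
Star P: M = m − 5 log₁₀ d + 5 = 27.15 − 5·3.4027 + 5 = 15.136
Star Q: M = m − 5 log₁₀ d + 5 = 0.65 − 5·1.1271 + 5 = 0.014
ΔM = M_P − M_Q = 15.136 − (0.014) = 15.122; smaller M is more luminous → Star Q.
L ratio = 10^(0.4 |ΔM|) = 10^6.049 = 1.119×10^6

Star Q is more luminous, by a factor of 1.12×10^6.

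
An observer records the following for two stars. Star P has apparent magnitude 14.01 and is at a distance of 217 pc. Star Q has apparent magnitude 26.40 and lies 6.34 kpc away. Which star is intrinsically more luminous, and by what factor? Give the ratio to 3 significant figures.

Star P is more luminous, by a factor of 106.

Star P: M = m − 5 log₁₀ d + 5 = 14.01 − 5·2.3365 + 5 = 7.328
Star Q: d = 6.34 kpc = 6340 pc
Star Q: M = m − 5 log₁₀ d + 5 = 26.40 − 5·3.8021 + 5 = 12.390
ΔM = M_P − M_Q = 7.328 − (12.390) = -5.062; smaller M is more luminous → Star P.
L ratio = 10^(0.4 |ΔM|) = 10^2.025 = 105.9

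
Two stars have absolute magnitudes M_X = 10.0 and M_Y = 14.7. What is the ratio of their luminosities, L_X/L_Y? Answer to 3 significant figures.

ΔM = M_X − M_Y = -4.7
L_X/L_Y = 10^(−0.4 ΔM) = 10^1.880 = 75.86

L_X/L_Y ≈ 75.9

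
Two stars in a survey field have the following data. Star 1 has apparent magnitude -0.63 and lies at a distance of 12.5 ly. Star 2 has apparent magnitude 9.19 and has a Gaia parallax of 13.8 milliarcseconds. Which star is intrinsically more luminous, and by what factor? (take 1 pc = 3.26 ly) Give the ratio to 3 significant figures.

Star 1: d = 12.5 ly / 3.26 = 3.834 pc
Star 1: M = m − 5 log₁₀ d + 5 = -0.63 − 5·0.5837 + 5 = 1.452
Star 2: p = 13.8 mas = 0.0138″ → d = 1/p = 72.46 pc
Star 2: M = m − 5 log₁₀ d + 5 = 9.19 − 5·1.8601 + 5 = 4.889
ΔM = M_1 − M_2 = 1.452 − (4.889) = -3.438; smaller M is more luminous → Star 1.
L ratio = 10^(0.4 |ΔM|) = 10^1.375 = 23.72

Star 1 is more luminous, by a factor of 23.7.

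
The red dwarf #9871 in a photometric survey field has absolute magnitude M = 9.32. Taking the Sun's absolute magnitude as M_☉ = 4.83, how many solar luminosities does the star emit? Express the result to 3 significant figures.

M − M_☉ = 9.32 − 4.83 = 4.490
L/L_☉ = 10^(−0.4 (M − M_☉)) = 10^-1.796 = 0.01600

L/L_☉ ≈ 0.0160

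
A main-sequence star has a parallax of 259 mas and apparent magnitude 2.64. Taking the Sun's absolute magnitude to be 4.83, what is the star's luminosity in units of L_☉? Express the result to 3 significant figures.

d = 1/p = 1000/259 mas = 3.861 pc
M = m − 5 log₁₀ d + 5 = 2.64 − 5·0.5867 + 5 = 4.706
M − M_☉ = 4.706 − 4.83 = -0.124
L/L_☉ = 10^(−0.4 × -0.124) = 1.120

L/L_☉ ≈ 1.12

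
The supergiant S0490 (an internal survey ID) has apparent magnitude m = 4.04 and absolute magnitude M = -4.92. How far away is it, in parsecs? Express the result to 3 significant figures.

d ≈ 619 pc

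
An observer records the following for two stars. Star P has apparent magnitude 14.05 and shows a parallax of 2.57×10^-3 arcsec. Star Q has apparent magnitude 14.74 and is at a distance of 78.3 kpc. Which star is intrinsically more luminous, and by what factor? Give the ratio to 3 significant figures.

Star P: d = 1/p = 1/2.57×10^-3″ = 389.1 pc
Star P: M = m − 5 log₁₀ d + 5 = 14.05 − 5·2.5901 + 5 = 6.100
Star Q: d = 78.3 kpc = 78300 pc
Star Q: M = m − 5 log₁₀ d + 5 = 14.74 − 5·4.8938 + 5 = -4.729
ΔM = M_P − M_Q = 6.100 − (-4.729) = 10.828; smaller M is more luminous → Star Q.
L ratio = 10^(0.4 |ΔM|) = 10^4.331 = 21450

Star Q is more luminous, by a factor of 21400.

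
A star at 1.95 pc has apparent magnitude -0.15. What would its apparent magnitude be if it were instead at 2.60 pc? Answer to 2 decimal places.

Flux ∝ 1/d², so Δm = 5 log₁₀(d₂/d₁) = 5 log₁₀(2.60/1.95) = 0.625
m₂ = m₁ + Δm = -0.15 + (0.625) = 0.475

m ≈ 0.47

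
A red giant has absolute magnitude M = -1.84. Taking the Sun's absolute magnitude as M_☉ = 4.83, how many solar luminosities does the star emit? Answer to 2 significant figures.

L/L_☉ ≈ 470

M − M_☉ = -1.84 − 4.83 = -6.670
L/L_☉ = 10^(−0.4 (M − M_☉)) = 10^2.668 = 465.6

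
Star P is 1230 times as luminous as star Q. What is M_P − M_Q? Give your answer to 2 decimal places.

M_P − M_Q ≈ -7.72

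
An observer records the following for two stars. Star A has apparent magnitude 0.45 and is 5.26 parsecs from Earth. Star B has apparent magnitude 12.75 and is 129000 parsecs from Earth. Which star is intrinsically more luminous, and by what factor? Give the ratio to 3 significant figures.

Star B is more luminous, by a factor of 7230.

Star A: M = m − 5 log₁₀ d + 5 = 0.45 − 5·0.7210 + 5 = 1.845
Star B: M = m − 5 log₁₀ d + 5 = 12.75 − 5·5.1106 + 5 = -7.803
ΔM = M_A − M_B = 1.845 − (-7.803) = 9.648; smaller M is more luminous → Star B.
L ratio = 10^(0.4 |ΔM|) = 10^3.859 = 7231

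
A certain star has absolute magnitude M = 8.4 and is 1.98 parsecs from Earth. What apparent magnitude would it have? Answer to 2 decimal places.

m = M + 5 log₁₀ d − 5 = 8.4 + 5·0.2967 − 5 = 4.883

m ≈ 4.88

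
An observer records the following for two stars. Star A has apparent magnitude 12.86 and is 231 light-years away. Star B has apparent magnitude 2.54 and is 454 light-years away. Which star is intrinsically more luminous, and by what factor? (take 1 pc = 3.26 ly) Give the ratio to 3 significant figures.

Star B is more luminous, by a factor of 51900.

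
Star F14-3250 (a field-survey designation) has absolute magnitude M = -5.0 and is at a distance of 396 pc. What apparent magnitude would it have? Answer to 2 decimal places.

m ≈ 2.99

m = M + 5 log₁₀ d − 5 = -5.0 + 5·2.5977 − 5 = 2.988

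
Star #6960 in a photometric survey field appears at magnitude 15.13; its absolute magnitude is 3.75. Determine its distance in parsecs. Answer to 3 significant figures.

d ≈ 1890 pc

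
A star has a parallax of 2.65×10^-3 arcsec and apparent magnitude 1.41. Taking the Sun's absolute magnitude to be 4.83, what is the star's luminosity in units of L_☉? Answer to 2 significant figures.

L/L_☉ ≈ 33000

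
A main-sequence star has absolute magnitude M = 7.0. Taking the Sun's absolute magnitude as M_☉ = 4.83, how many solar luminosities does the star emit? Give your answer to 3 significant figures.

L/L_☉ ≈ 0.136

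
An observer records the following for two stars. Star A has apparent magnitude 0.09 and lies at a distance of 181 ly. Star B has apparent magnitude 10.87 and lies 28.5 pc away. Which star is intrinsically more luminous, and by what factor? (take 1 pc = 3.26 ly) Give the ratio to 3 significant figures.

Star A: d = 181 ly / 3.26 = 55.52 pc
Star A: M = m − 5 log₁₀ d + 5 = 0.09 − 5·1.7445 + 5 = -3.632
Star B: M = m − 5 log₁₀ d + 5 = 10.87 − 5·1.4548 + 5 = 8.596
ΔM = M_A − M_B = -3.632 − (8.596) = -12.228; smaller M is more luminous → Star A.
L ratio = 10^(0.4 |ΔM|) = 10^4.891 = 77850

Star A is more luminous, by a factor of 77800.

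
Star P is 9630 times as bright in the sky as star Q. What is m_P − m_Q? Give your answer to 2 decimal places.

Pogson: Δm = −2.5 log₁₀(ratio) = −2.5 log₁₀(9630) = −2.5 × 3.9836 = -9.959
Star P is brighter, so it has the smaller magnitude: the difference is negative.

m_P − m_Q ≈ -9.96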